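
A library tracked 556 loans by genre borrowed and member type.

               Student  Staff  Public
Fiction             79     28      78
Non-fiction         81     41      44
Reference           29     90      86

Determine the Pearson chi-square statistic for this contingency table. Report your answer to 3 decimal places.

Row totals: 185, 166, 205. Column totals: 189, 159, 208. Grand total N = 556.
Expected counts (row total × column total / N):
  Fiction, Student: 185×189/556 = 62.8867
  Fiction, Staff: 185×159/556 = 52.9047
  Fiction, Public: 185×208/556 = 69.2086
  Non-fiction, Student: 166×189/556 = 56.4281
  Non-fiction, Staff: 166×159/556 = 47.4712
  Non-fiction, Public: 166×208/556 = 62.1007
  Reference, Student: 205×189/556 = 69.6853
  Reference, Staff: 205×159/556 = 58.6241
  Reference, Public: 205×208/556 = 76.6906
Contributions (O − E)²/E:
  (79 − 62.8867)²/62.8867 = 4.1287
  (28 − 52.9047)²/52.9047 = 11.7238
  (78 − 69.2086)²/69.2086 = 1.1168
  (81 − 56.4281)²/56.4281 = 10.7000
  (41 − 47.4712)²/47.4712 = 0.8821
  (44 − 62.1007)²/62.1007 = 5.2759
  (29 − 69.6853)²/69.6853 = 23.7538
  (90 − 58.6241)²/58.6241 = 16.7925
  (86 − 76.6906)²/76.6906 = 1.1301
χ² = 4.1287 + 11.7238 + 1.1168 + 10.7000 + 0.8821 + 5.2759 + 23.7538 + 16.7925 + 1.1301 = 75.504

75.504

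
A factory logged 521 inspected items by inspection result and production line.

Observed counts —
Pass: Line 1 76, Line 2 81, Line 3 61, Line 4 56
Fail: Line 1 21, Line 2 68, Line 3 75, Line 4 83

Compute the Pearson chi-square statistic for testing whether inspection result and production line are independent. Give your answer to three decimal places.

Row totals: 274, 247. Column totals: 97, 149, 136, 139. Grand total N = 521.
Expected counts (row total × column total / N):
  Pass, Line 1: 274×97/521 = 51.0134
  Pass, Line 2: 274×149/521 = 78.3608
  Pass, Line 3: 274×136/521 = 71.5240
  Pass, Line 4: 274×139/521 = 73.1017
  Fail, Line 1: 247×97/521 = 45.9866
  Fail, Line 2: 247×149/521 = 70.6392
  Fail, Line 3: 247×136/521 = 64.4760
  Fail, Line 4: 247×139/521 = 65.8983
Contributions (O − E)²/E:
  (76 − 51.0134)²/51.0134 = 12.2386
  (81 − 78.3608)²/78.3608 = 0.0889
  (61 − 71.5240)²/71.5240 = 1.5485
  (56 − 73.1017)²/73.1017 = 4.0008
  (21 − 45.9866)²/45.9866 = 13.5764
  (68 − 70.6392)²/70.6392 = 0.0986
  (75 − 64.4760)²/64.4760 = 1.7178
  (83 − 65.8983)²/65.8983 = 4.4382
χ² = 12.2386 + 0.0889 + 1.5485 + 4.0008 + 13.5764 + 0.0986 + 1.7178 + 4.4382 = 37.708

37.708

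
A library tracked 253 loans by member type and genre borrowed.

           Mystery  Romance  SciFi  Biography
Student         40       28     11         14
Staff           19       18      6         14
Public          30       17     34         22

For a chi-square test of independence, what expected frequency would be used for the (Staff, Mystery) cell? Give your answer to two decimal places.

Row total (Staff) = 57; column total (Mystery) = 89; grand total N = 253.
Expected count = (row total × column total) / N = 57 × 89 / 253 = 20.05.

20.05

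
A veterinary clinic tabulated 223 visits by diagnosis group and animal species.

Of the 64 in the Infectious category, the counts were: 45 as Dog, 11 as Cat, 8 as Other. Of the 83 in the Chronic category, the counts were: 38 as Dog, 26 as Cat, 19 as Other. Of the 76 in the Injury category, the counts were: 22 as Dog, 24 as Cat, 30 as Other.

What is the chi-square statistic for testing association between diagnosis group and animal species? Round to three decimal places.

Row totals: 64, 83, 76. Column totals: 105, 61, 57. Grand total N = 223.
Expected counts (row total × column total / N):
  Infectious, Dog: 64×105/223 = 30.1345
  Infectious, Cat: 64×61/223 = 17.5067
  Infectious, Other: 64×57/223 = 16.3587
  Chronic, Dog: 83×105/223 = 39.0807
  Chronic, Cat: 83×61/223 = 22.7040
  Chronic, Other: 83×57/223 = 21.2152
  Injury, Dog: 76×105/223 = 35.7848
  Injury, Cat: 76×61/223 = 20.7892
  Injury, Other: 76×57/223 = 19.4260
Contributions (O − E)²/E:
  (45 − 30.1345)²/30.1345 = 7.3332
  (11 − 17.5067)²/17.5067 = 2.4183
  (8 − 16.3587)²/16.3587 = 4.2710
  (38 − 39.0807)²/39.0807 = 0.0299
  (26 − 22.7040)²/22.7040 = 0.4785
  (19 − 21.2152)²/21.2152 = 0.2313
  (22 − 35.7848)²/35.7848 = 5.3101
  (24 − 20.7892)²/20.7892 = 0.4959
  (30 − 19.4260)²/19.4260 = 5.7557
χ² = 7.3332 + 2.4183 + 4.2710 + 0.0299 + 0.4785 + 0.2313 + 5.3101 + 0.4959 + 5.7557 = 26.324

26.324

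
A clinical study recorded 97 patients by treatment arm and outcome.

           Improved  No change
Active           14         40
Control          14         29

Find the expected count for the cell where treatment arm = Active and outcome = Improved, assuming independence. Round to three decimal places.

15.588

Row total (Active) = 54; column total (Improved) = 28; grand total N = 97.
Expected count = (row total × column total) / N = 54 × 28 / 97 = 15.588.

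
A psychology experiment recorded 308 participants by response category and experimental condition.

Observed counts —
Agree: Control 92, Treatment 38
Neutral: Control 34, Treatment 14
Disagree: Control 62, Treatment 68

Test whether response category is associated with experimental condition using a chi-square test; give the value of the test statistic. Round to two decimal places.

16.85

Row totals: 130, 48, 130. Column totals: 188, 120. Grand total N = 308.
Expected counts (row total × column total / N):
  Agree, Control: 130×188/308 = 79.351
  Agree, Treatment: 130×120/308 = 50.649
  Neutral, Control: 48×188/308 = 29.299
  Neutral, Treatment: 48×120/308 = 18.701
  Disagree, Control: 130×188/308 = 79.351
  Disagree, Treatment: 130×120/308 = 50.649
Contributions (O − E)²/E:
  (92 − 79.351)²/79.351 = 2.0163
  (38 − 50.649)²/50.649 = 3.1589
  (34 − 29.299)²/29.299 = 0.7543
  (14 − 18.701)²/18.701 = 1.1817
  (62 − 79.351)²/79.351 = 3.7940
  (68 − 50.649)²/50.649 = 5.9440
χ² = 2.0163 + 3.1589 + 0.7543 + 1.1817 + 3.7940 + 5.9440 = 16.85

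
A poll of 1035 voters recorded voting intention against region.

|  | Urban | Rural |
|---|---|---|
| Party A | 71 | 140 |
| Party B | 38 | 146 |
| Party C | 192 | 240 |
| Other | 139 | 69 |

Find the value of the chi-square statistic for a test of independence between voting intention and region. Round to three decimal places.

93.736

Row totals: 211, 184, 432, 208. Column totals: 440, 595. Grand total N = 1035.
Expected counts (row total × column total / N):
  Party A, Urban: 211×440/1035 = 89.7005
  Party A, Rural: 211×595/1035 = 121.2995
  Party B, Urban: 184×440/1035 = 78.2222
  Party B, Rural: 184×595/1035 = 105.7778
  Party C, Urban: 432×440/1035 = 183.6522
  Party C, Rural: 432×595/1035 = 248.3478
  Other, Urban: 208×440/1035 = 88.4251
  Other, Rural: 208×595/1035 = 119.5749
Contributions (O − E)²/E:
  (71 − 89.7005)²/89.7005 = 3.8986
  (140 − 121.2995)²/121.2995 = 2.8830
  (38 − 78.2222)²/78.2222 = 20.6824
  (146 − 105.7778)²/105.7778 = 15.2946
  (192 − 183.6522)²/183.6522 = 0.3794
  (240 − 248.3478)²/248.3478 = 0.2806
  (139 − 88.4251)²/88.4251 = 28.9264
  (69 − 119.5749)²/119.5749 = 21.3909
χ² = 3.8986 + 2.8830 + 20.6824 + 15.2946 + 0.3794 + 0.2806 + 28.9264 + 21.3909 = 93.736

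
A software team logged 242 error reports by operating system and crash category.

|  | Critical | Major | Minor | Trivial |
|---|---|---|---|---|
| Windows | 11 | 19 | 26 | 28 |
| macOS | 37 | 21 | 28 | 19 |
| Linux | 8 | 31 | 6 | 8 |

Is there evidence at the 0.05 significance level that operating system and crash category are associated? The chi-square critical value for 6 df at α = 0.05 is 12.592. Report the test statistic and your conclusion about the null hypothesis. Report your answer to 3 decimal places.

43.374; reject H₀

Row totals: 84, 105, 53. Column totals: 56, 71, 60, 55. Grand total N = 242.
Expected counts (row total × column total / N):
  Windows, Critical: 84×56/242 = 19.4380
  Windows, Major: 84×71/242 = 24.6446
  Windows, Minor: 84×60/242 = 20.8264
  Windows, Trivial: 84×55/242 = 19.0909
  macOS, Critical: 105×56/242 = 24.2975
  macOS, Major: 105×71/242 = 30.8058
  macOS, Minor: 105×60/242 = 26.0331
  macOS, Trivial: 105×55/242 = 23.8636
  Linux, Critical: 53×56/242 = 12.2645
  Linux, Major: 53×71/242 = 15.5496
  Linux, Minor: 53×60/242 = 13.1405
  Linux, Trivial: 53×55/242 = 12.0455
Contributions (O − E)²/E:
  (11 − 19.4380)²/19.4380 = 3.6629
  (19 − 24.6446)²/24.6446 = 1.2928
  (26 − 20.8264)²/20.8264 = 1.2852
  (28 − 19.0909)²/19.0909 = 4.1576
  (37 − 24.2975)²/24.2975 = 6.6407
  (21 − 30.8058)²/30.8058 = 3.1213
  (28 − 26.0331)²/26.0331 = 0.1486
  (19 − 23.8636)²/23.8636 = 0.9912
  (8 − 12.2645)²/12.2645 = 1.4828
  (31 − 15.5496)²/15.5496 = 15.3518
  (6 − 13.1405)²/13.1405 = 3.8801
  (8 − 12.0455)²/12.0455 = 1.3587
χ² = 3.6629 + 1.2928 + 1.2852 + 4.1576 + 6.6407 + 3.1213 + 0.1486 + 0.9912 + 1.4828 + 15.3518 + 3.8801 + 1.3587 = 43.374
df = (3−1)(4−1) = 6. Since 43.374 > 12.592, reject the null hypothesis of independence at α = 0.05.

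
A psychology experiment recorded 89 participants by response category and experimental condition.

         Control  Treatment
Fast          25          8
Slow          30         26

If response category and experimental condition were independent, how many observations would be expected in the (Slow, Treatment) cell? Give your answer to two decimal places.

21.39

Row total (Slow) = 56; column total (Treatment) = 34; grand total N = 89.
Expected count = (row total × column total) / N = 56 × 34 / 89 = 21.39.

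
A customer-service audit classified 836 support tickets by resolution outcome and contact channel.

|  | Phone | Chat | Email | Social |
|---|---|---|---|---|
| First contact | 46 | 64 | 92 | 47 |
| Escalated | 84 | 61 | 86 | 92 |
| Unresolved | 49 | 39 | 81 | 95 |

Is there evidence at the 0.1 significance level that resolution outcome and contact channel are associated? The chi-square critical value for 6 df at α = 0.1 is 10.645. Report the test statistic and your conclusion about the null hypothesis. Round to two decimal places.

Row totals: 249, 323, 264. Column totals: 179, 164, 259, 234. Grand total N = 836.
Expected counts (row total × column total / N):
  First contact, Phone: 249×179/836 = 53.315
  First contact, Chat: 249×164/836 = 48.847
  First contact, Email: 249×259/836 = 77.142
  First contact, Social: 249×234/836 = 69.696
  Escalated, Phone: 323×179/836 = 69.159
  Escalated, Chat: 323×164/836 = 63.364
  Escalated, Email: 323×259/836 = 100.068
  Escalated, Social: 323×234/836 = 90.409
  Unresolved, Phone: 264×179/836 = 56.526
  Unresolved, Chat: 264×164/836 = 51.789
  Unresolved, Email: 264×259/836 = 81.789
  Unresolved, Social: 264×234/836 = 73.895
Contributions (O − E)²/E:
  (46 − 53.315)²/53.315 = 1.0036
  (64 − 48.847)²/48.847 = 4.7007
  (92 − 77.142)²/77.142 = 2.8617
  (47 − 69.696)²/69.696 = 7.3908
  (84 − 69.159)²/69.159 = 3.1848
  (61 − 63.364)²/63.364 = 0.0882
  (86 − 100.068)²/100.068 = 1.9777
  (92 − 90.409)²/90.409 = 0.0280
  (49 − 56.526)²/56.526 = 1.0020
  (39 − 51.789)²/51.789 = 3.1582
  (81 − 81.789)²/81.789 = 0.0076
  (95 − 73.895)²/73.895 = 6.0278
χ² = 1.0036 + 4.7007 + 2.8617 + 7.3908 + 3.1848 + 0.0882 + 1.9777 + 0.0280 + 1.0020 + 3.1582 + 0.0076 + 6.0278 = 31.43
df = (3−1)(4−1) = 6. Since 31.43 > 10.645, reject the null hypothesis of independence at α = 0.1.

31.43; reject H₀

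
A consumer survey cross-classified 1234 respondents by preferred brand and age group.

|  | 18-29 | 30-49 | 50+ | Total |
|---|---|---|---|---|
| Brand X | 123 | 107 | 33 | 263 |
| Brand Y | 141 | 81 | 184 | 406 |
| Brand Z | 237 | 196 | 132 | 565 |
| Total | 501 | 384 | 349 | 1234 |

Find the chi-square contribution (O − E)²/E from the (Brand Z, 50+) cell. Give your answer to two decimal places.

Row total (Brand Z) = 565; column total (50+) = 349; N = 1234.
Expected count E = 565 × 349 / 1234 = 159.793.
Contribution = (O − E)²/E = (132 − 159.793)² / 159.793 = 4.83.

4.83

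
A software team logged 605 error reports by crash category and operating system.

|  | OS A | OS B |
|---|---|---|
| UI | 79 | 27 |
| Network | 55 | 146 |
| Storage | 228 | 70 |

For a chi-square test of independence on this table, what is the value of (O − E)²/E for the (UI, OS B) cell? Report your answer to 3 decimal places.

5.698

Row total (UI) = 106; column total (OS B) = 243; N = 605.
Expected count E = 106 × 243 / 605 = 42.5752.
Contribution = (O − E)²/E = (27 − 42.5752)² / 42.5752 = 5.698.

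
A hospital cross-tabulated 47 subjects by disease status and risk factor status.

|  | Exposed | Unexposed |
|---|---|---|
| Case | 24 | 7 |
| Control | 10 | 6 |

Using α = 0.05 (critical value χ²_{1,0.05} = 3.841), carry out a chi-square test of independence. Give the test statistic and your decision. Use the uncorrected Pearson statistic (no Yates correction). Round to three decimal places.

1.174; fail to reject H₀

Row totals: 31, 16. Column totals: 34, 13. Grand total N = 47.
Expected counts (row total × column total / N):
  Case, Exposed: 31×34/47 = 22.4255
  Case, Unexposed: 31×13/47 = 8.5745
  Control, Exposed: 16×34/47 = 11.5745
  Control, Unexposed: 16×13/47 = 4.4255
Contributions (O − E)²/E:
  (24 − 22.4255)²/22.4255 = 0.1105
  (7 − 8.5745)²/8.5745 = 0.2891
  (10 − 11.5745)²/11.5745 = 0.2142
  (6 − 4.4255)²/4.4255 = 0.5602
χ² = 0.1105 + 0.2891 + 0.2142 + 0.5602 = 1.174
df = (2−1)(2−1) = 1. Since 1.174 < 3.841, fail to reject the null hypothesis of independence at α = 0.05.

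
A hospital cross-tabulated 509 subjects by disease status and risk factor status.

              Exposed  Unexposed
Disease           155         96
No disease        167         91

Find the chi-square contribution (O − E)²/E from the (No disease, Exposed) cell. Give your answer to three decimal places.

Row total (No disease) = 258; column total (Exposed) = 322; N = 509.
Expected count E = 258 × 322 / 509 = 163.2141.
Contribution = (O − E)²/E = (167 − 163.2141)² / 163.2141 = 0.088.

0.088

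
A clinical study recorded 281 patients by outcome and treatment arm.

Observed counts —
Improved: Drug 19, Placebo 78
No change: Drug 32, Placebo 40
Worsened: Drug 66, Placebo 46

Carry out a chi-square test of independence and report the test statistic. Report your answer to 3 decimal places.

33.421

Row totals: 97, 72, 112. Column totals: 117, 164. Grand total N = 281.
Expected counts (row total × column total / N):
  Improved, Drug: 97×117/281 = 40.3879
  Improved, Placebo: 97×164/281 = 56.6121
  No change, Drug: 72×117/281 = 29.9786
  No change, Placebo: 72×164/281 = 42.0214
  Worsened, Drug: 112×117/281 = 46.6335
  Worsened, Placebo: 112×164/281 = 65.3665
Contributions (O − E)²/E:
  (19 − 40.3879)²/40.3879 = 11.3262
  (78 − 56.6121)²/56.6121 = 8.0803
  (32 − 29.9786)²/29.9786 = 0.1363
  (40 − 42.0214)²/42.0214 = 0.0972
  (66 − 46.6335)²/46.6335 = 8.0427
  (46 − 65.3665)²/65.3665 = 5.7378
χ² = 11.3262 + 8.0803 + 0.1363 + 0.0972 + 8.0427 + 5.7378 = 33.421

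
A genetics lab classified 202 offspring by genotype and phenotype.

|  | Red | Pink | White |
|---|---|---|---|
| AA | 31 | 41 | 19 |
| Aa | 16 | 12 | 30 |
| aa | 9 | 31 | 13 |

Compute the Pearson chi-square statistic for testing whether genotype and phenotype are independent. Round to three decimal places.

25.393

Row totals: 91, 58, 53. Column totals: 56, 84, 62. Grand total N = 202.
Expected counts (row total × column total / N):
  AA, Red: 91×56/202 = 25.2277
  AA, Pink: 91×84/202 = 37.8416
  AA, White: 91×62/202 = 27.9307
  Aa, Red: 58×56/202 = 16.0792
  Aa, Pink: 58×84/202 = 24.1188
  Aa, White: 58×62/202 = 17.8020
  aa, Red: 53×56/202 = 14.6931
  aa, Pink: 53×84/202 = 22.0396
  aa, White: 53×62/202 = 16.2673
Contributions (O − E)²/E:
  (31 − 25.2277)²/25.2277 = 1.3207
  (41 − 37.8416)²/37.8416 = 0.2636
  (19 − 27.9307)²/27.9307 = 2.8555
  (16 − 16.0792)²/16.0792 = 0.0004
  (12 − 24.1188)²/24.1188 = 6.0892
  (30 − 17.8020)²/17.8020 = 8.3581
  (9 − 14.6931)²/14.6931 = 2.2059
  (31 − 22.0396)²/22.0396 = 3.6429
  (13 − 16.2673)²/16.2673 = 0.6562
χ² = 1.3207 + 0.2636 + 2.8555 + 0.0004 + 6.0892 + 8.3581 + 2.2059 + 3.6429 + 0.6562 = 25.393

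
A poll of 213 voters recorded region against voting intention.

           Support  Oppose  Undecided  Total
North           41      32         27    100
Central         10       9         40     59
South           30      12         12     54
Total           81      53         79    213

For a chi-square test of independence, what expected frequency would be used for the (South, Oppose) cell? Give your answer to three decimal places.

13.437

Row total (South) = 54; column total (Oppose) = 53; grand total N = 213.
Expected count = (row total × column total) / N = 54 × 53 / 213 = 13.437.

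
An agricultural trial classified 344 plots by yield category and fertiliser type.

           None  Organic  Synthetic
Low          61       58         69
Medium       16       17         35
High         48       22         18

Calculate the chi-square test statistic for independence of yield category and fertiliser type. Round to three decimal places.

23.501

Row totals: 188, 68, 88. Column totals: 125, 97, 122. Grand total N = 344.
Expected counts (row total × column total / N):
  Low, None: 188×125/344 = 68.3140
  Low, Organic: 188×97/344 = 53.0116
  Low, Synthetic: 188×122/344 = 66.6744
  Medium, None: 68×125/344 = 24.7093
  Medium, Organic: 68×97/344 = 19.1744
  Medium, Synthetic: 68×122/344 = 24.1163
  High, None: 88×125/344 = 31.9767
  High, Organic: 88×97/344 = 24.8140
  High, Synthetic: 88×122/344 = 31.2093
Contributions (O − E)²/E:
  (61 − 68.3140)²/68.3140 = 0.7831
  (58 − 53.0116)²/53.0116 = 0.4694
  (69 − 66.6744)²/66.6744 = 0.0811
  (16 − 24.7093)²/24.7093 = 3.0698
  (17 − 19.1744)²/19.1744 = 0.2466
  (35 − 24.1163)²/24.1163 = 4.9118
  (48 − 31.9767)²/31.9767 = 8.0292
  (22 − 24.8140)²/24.8140 = 0.3191
  (18 − 31.2093)²/31.2093 = 5.5908
χ² = 0.7831 + 0.4694 + 0.0811 + 3.0698 + 0.2466 + 4.9118 + 8.0292 + 0.3191 + 5.5908 = 23.501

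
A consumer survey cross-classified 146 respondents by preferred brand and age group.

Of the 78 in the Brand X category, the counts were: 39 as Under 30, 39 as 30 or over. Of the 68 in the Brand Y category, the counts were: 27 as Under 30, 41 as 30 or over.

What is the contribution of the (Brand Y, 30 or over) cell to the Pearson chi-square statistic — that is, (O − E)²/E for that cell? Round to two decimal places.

Row total (Brand Y) = 68; column total (30 or over) = 80; N = 146.
Expected count E = 68 × 80 / 146 = 37.2603.
Contribution = (O − E)²/E = (41 − 37.2603)² / 37.2603 = 0.38.

0.38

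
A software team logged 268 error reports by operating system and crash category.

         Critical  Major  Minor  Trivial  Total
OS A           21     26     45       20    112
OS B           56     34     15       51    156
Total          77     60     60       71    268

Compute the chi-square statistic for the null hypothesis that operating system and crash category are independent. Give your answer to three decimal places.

39.348

Grand total N = 268.
Expected counts (row total × column total / N):
  OS A, Critical: 112×77/268 = 32.1791
  OS A, Major: 112×60/268 = 25.0746
  OS A, Minor: 112×60/268 = 25.0746
  OS A, Trivial: 112×71/268 = 29.6716
  OS B, Critical: 156×77/268 = 44.8209
  OS B, Major: 156×60/268 = 34.9254
  OS B, Minor: 156×60/268 = 34.9254
  OS B, Trivial: 156×71/268 = 41.3284
Contributions (O − E)²/E:
  (21 − 32.1791)²/32.1791 = 3.8836
  (26 − 25.0746)²/25.0746 = 0.0342
  (45 − 25.0746)²/25.0746 = 15.8336
  (20 − 29.6716)²/29.6716 = 3.1525
  (56 − 44.8209)²/44.8209 = 2.7883
  (34 − 34.9254)²/34.9254 = 0.0245
  (15 − 34.9254)²/34.9254 = 11.3677
  (51 − 41.3284)²/41.3284 = 2.2633
χ² = 3.8836 + 0.0342 + 15.8336 + 3.1525 + 2.7883 + 0.0245 + 11.3677 + 2.2633 = 39.348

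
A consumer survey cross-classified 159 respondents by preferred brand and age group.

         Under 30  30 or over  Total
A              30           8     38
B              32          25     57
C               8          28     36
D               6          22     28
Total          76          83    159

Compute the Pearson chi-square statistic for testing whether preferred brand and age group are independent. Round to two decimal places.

33.61

Grand total N = 159.
Expected counts (row total × column total / N):
  A, Under 30: 38×76/159 = 18.164
  A, 30 or over: 38×83/159 = 19.836
  B, Under 30: 57×76/159 = 27.245
  B, 30 or over: 57×83/159 = 29.755
  C, Under 30: 36×76/159 = 17.208
  C, 30 or over: 36×83/159 = 18.792
  D, Under 30: 28×76/159 = 13.384
  D, 30 or over: 28×83/159 = 14.616
Contributions (O − E)²/E:
  (30 − 18.164)²/18.164 = 7.7126
  (8 − 19.836)²/19.836 = 7.0625
  (32 − 27.245)²/27.245 = 0.8299
  (25 − 29.755)²/29.755 = 0.7599
  (8 − 17.208)²/17.208 = 4.9272
  (28 − 18.792)²/18.792 = 4.5119
  (6 − 13.384)²/13.384 = 4.0738
  (22 − 14.616)²/14.616 = 3.7304
χ² = 7.7126 + 7.0625 + 0.8299 + 0.7599 + 4.9272 + 4.5119 + 4.0738 + 3.7304 = 33.61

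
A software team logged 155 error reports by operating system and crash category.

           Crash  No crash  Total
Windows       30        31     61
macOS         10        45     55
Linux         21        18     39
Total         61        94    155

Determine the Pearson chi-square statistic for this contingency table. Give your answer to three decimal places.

Grand total N = 155.
Expected counts (row total × column total / N):
  Windows, Crash: 61×61/155 = 24.0065
  Windows, No crash: 61×94/155 = 36.9935
  macOS, Crash: 55×61/155 = 21.6452
  macOS, No crash: 55×94/155 = 33.3548
  Linux, Crash: 39×61/155 = 15.3484
  Linux, No crash: 39×94/155 = 23.6516
Contributions (O − E)²/E:
  (30 − 24.0065)²/24.0065 = 1.4963
  (31 − 36.9935)²/36.9935 = 0.9710
  (10 − 21.6452)²/21.6452 = 6.2652
  (45 − 33.3548)²/33.3548 = 4.0657
  (21 − 15.3484)²/15.3484 = 2.0810
  (18 − 23.6516)²/23.6516 = 1.3505
χ² = 1.4963 + 0.9710 + 6.2652 + 4.0657 + 2.0810 + 1.3505 = 16.230

16.230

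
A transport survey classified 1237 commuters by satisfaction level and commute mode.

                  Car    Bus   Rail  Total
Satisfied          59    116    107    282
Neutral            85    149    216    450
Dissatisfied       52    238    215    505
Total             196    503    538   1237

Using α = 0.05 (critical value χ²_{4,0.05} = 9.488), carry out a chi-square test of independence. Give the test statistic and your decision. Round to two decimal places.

32.74; reject H₀

Grand total N = 1237.
Expected counts (row total × column total / N):
  Satisfied, Car: 282×196/1237 = 44.682
  Satisfied, Bus: 282×503/1237 = 114.669
  Satisfied, Rail: 282×538/1237 = 122.648
  Neutral, Car: 450×196/1237 = 71.302
  Neutral, Bus: 450×503/1237 = 182.983
  Neutral, Rail: 450×538/1237 = 195.715
  Dissatisfied, Car: 505×196/1237 = 80.016
  Dissatisfied, Bus: 505×503/1237 = 205.348
  Dissatisfied, Rail: 505×538/1237 = 219.636
Contributions (O − E)²/E:
  (59 − 44.682)²/44.682 = 4.5881
  (116 − 114.669)²/114.669 = 0.0154
  (107 − 122.648)²/122.648 = 1.9964
  (85 − 71.302)²/71.302 = 2.6316
  (149 − 182.983)²/182.983 = 6.3112
  (216 − 195.715)²/195.715 = 2.1025
  (52 − 80.016)²/80.016 = 9.8092
  (238 − 205.348)²/205.348 = 5.1919
  (215 − 219.636)²/219.636 = 0.0979
χ² = 4.5881 + 0.0154 + 1.9964 + 2.6316 + 6.3112 + 2.1025 + 9.8092 + 5.1919 + 0.0979 = 32.74
df = (3−1)(3−1) = 4. Since 32.74 > 9.488, reject the null hypothesis of independence at α = 0.05.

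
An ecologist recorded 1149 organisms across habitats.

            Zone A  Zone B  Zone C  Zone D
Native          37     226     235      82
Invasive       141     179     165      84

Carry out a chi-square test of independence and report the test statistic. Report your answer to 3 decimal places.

Row totals: 580, 569. Column totals: 178, 405, 400, 166. Grand total N = 1149.
Expected counts (row total × column total / N):
  Native, Zone A: 580×178/1149 = 89.8520
  Native, Zone B: 580×405/1149 = 204.4386
  Native, Zone C: 580×400/1149 = 201.9147
  Native, Zone D: 580×166/1149 = 83.7946
  Invasive, Zone A: 569×178/1149 = 88.1480
  Invasive, Zone B: 569×405/1149 = 200.5614
  Invasive, Zone C: 569×400/1149 = 198.0853
  Invasive, Zone D: 569×166/1149 = 82.2054
Contributions (O − E)²/E:
  (37 − 89.8520)²/89.8520 = 31.0882
  (226 − 204.4386)²/204.4386 = 2.2740
  (235 − 201.9147)²/201.9147 = 5.4213
  (82 − 83.7946)²/83.7946 = 0.0384
  (141 − 88.1480)²/88.1480 = 31.6891
  (179 − 200.5614)²/200.5614 = 2.3180
  (165 − 198.0853)²/198.0853 = 5.5261
  (84 − 82.2054)²/82.2054 = 0.0392
χ² = 31.0882 + 2.2740 + 5.4213 + 0.0384 + 31.6891 + 2.3180 + 5.5261 + 0.0392 = 78.394

78.394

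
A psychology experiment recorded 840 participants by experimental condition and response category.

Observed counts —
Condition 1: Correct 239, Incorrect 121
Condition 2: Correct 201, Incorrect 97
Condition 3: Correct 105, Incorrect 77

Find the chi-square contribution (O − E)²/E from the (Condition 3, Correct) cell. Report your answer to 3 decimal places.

Row total (Condition 3) = 182; column total (Correct) = 545; N = 840.
Expected count E = 182 × 545 / 840 = 118.0833.
Contribution = (O − E)²/E = (105 − 118.0833)² / 118.0833 = 1.450.

1.450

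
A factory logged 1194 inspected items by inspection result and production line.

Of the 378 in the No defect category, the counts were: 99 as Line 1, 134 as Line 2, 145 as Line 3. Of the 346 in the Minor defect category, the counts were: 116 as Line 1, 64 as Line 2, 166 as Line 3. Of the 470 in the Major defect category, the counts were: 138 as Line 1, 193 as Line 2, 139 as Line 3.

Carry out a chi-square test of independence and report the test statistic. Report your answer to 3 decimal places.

Row totals: 378, 346, 470. Column totals: 353, 391, 450. Grand total N = 1194.
Expected counts (row total × column total / N):
  No defect, Line 1: 378×353/1194 = 111.7538
  No defect, Line 2: 378×391/1194 = 123.7839
  No defect, Line 3: 378×450/1194 = 142.4623
  Minor defect, Line 1: 346×353/1194 = 102.2931
  Minor defect, Line 2: 346×391/1194 = 113.3049
  Minor defect, Line 3: 346×450/1194 = 130.4020
  Major defect, Line 1: 470×353/1194 = 138.9531
  Major defect, Line 2: 470×391/1194 = 153.9112
  Major defect, Line 3: 470×450/1194 = 177.1357
Contributions (O − E)²/E:
  (99 − 111.7538)²/111.7538 = 1.4555
  (134 − 123.7839)²/123.7839 = 0.8432
  (145 − 142.4623)²/142.4623 = 0.0452
  (116 − 102.2931)²/102.2931 = 1.8367
  (64 − 113.3049)²/113.3049 = 21.4551
  (166 − 130.4020)²/130.4020 = 9.7178
  (138 − 138.9531)²/138.9531 = 0.0065
  (193 − 153.9112)²/153.9112 = 9.9274
  (139 − 177.1357)²/177.1357 = 8.2103
χ² = 1.4555 + 0.8432 + 0.0452 + 1.8367 + 21.4551 + 9.7178 + 0.0065 + 9.9274 + 8.2103 = 53.498

53.498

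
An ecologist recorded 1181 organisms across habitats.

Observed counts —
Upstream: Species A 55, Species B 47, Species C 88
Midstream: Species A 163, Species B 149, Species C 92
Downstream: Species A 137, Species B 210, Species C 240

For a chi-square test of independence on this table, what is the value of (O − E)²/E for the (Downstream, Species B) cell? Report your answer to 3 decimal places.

0.333

Row total (Downstream) = 587; column total (Species B) = 406; N = 1181.
Expected count E = 587 × 406 / 1181 = 201.7968.
Contribution = (O − E)²/E = (210 − 201.7968)² / 201.7968 = 0.333.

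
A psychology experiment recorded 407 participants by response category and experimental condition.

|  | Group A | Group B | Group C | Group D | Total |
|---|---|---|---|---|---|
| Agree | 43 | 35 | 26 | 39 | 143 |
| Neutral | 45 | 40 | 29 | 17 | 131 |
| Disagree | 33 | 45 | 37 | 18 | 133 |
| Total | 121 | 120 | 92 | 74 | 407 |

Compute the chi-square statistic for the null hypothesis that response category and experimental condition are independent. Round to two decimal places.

Grand total N = 407.
Expected counts (row total × column total / N):
  Agree, Group A: 143×121/407 = 42.514
  Agree, Group B: 143×120/407 = 42.162
  Agree, Group C: 143×92/407 = 32.324
  Agree, Group D: 143×74/407 = 26.000
  Neutral, Group A: 131×121/407 = 38.946
  Neutral, Group B: 131×120/407 = 38.624
  Neutral, Group C: 131×92/407 = 29.612
  Neutral, Group D: 131×74/407 = 23.818
  Disagree, Group A: 133×121/407 = 39.541
  Disagree, Group B: 133×120/407 = 39.214
  Disagree, Group C: 133×92/407 = 30.064
  Disagree, Group D: 133×74/407 = 24.182
Contributions (O − E)²/E:
  (43 − 42.514)²/42.514 = 0.0056
  (35 − 42.162)²/42.162 = 1.2166
  (26 − 32.324)²/32.324 = 1.2373
  (39 − 26.000)²/26.000 = 6.5000
  (45 − 38.946)²/38.946 = 0.9411
  (40 − 38.624)²/38.624 = 0.0490
  (29 − 29.612)²/29.612 = 0.0126
  (17 − 23.818)²/23.818 = 1.9517
  (33 − 39.541)²/39.541 = 1.0820
  (45 − 39.214)²/39.214 = 0.8537
  (37 − 30.064)²/30.064 = 1.6002
  (18 − 24.182)²/24.182 = 1.5804
χ² = 0.0056 + 1.2166 + 1.2373 + 6.5000 + 0.9411 + 0.0490 + 0.0126 + 1.9517 + 1.0820 + 0.8537 + 1.6002 + 1.5804 = 17.03

17.03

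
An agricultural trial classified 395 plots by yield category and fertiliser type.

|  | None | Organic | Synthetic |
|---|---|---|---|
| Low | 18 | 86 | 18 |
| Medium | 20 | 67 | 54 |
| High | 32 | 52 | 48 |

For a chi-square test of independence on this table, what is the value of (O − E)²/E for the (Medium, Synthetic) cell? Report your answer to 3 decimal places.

2.910

Row total (Medium) = 141; column total (Synthetic) = 120; N = 395.
Expected count E = 141 × 120 / 395 = 42.83544.
Contribution = (O − E)²/E = (54 − 42.83544)² / 42.83544 = 2.910.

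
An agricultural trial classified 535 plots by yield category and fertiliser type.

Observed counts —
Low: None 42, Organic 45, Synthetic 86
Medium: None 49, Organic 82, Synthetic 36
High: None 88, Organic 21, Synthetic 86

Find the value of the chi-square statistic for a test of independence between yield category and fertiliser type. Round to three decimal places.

80.655

Row totals: 173, 167, 195. Column totals: 179, 148, 208. Grand total N = 535.
Expected counts (row total × column total / N):
  Low, None: 173×179/535 = 57.8822
  Low, Organic: 173×148/535 = 47.8579
  Low, Synthetic: 173×208/535 = 67.2598
  Medium, None: 167×179/535 = 55.8748
  Medium, Organic: 167×148/535 = 46.1981
  Medium, Synthetic: 167×208/535 = 64.9271
  High, None: 195×179/535 = 65.2430
  High, Organic: 195×148/535 = 53.9439
  High, Synthetic: 195×208/535 = 75.8131
Contributions (O − E)²/E:
  (42 − 57.8822)²/57.8822 = 4.3579
  (45 − 47.8579)²/47.8579 = 0.1707
  (86 − 67.2598)²/67.2598 = 5.2215
  (49 − 55.8748)²/55.8748 = 0.8459
  (82 − 46.1981)²/46.1981 = 27.7452
  (36 − 64.9271)²/64.9271 = 12.8879
  (88 − 65.2430)²/65.2430 = 7.9377
  (21 − 53.9439)²/53.9439 = 20.1191
  (86 − 75.8131)²/75.8131 = 1.3688
χ² = 4.3579 + 0.1707 + 5.2215 + 0.8459 + 27.7452 + 12.8879 + 7.9377 + 20.1191 + 1.3688 = 80.655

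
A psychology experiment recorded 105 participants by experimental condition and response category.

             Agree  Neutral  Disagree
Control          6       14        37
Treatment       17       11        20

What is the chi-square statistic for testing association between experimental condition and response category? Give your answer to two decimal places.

9.99

Row totals: 57, 48. Column totals: 23, 25, 57. Grand total N = 105.
Expected counts (row total × column total / N):
  Control, Agree: 57×23/105 = 12.486
  Control, Neutral: 57×25/105 = 13.571
  Control, Disagree: 57×57/105 = 30.943
  Treatment, Agree: 48×23/105 = 10.514
  Treatment, Neutral: 48×25/105 = 11.429
  Treatment, Disagree: 48×57/105 = 26.057
Contributions (O − E)²/E:
  (6 − 12.486)²/12.486 = 3.3692
  (14 − 13.571)²/13.571 = 0.0136
  (37 − 30.943)²/30.943 = 1.1856
  (17 − 10.514)²/10.514 = 4.0012
  (11 − 11.429)²/11.429 = 0.0161
  (20 − 26.057)²/26.057 = 1.4080
χ² = 3.3692 + 0.0136 + 1.1856 + 4.0012 + 0.0161 + 1.4080 = 9.99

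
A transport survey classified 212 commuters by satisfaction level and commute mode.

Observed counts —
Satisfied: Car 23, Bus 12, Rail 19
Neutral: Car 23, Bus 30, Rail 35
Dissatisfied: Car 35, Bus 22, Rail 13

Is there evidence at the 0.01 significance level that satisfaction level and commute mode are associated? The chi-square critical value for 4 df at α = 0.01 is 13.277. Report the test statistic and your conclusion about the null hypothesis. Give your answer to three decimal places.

13.630; reject H₀

Row totals: 54, 88, 70. Column totals: 81, 64, 67. Grand total N = 212.
Expected counts (row total × column total / N):
  Satisfied, Car: 54×81/212 = 20.63208
  Satisfied, Bus: 54×64/212 = 16.30189
  Satisfied, Rail: 54×67/212 = 17.06604
  Neutral, Car: 88×81/212 = 33.62264
  Neutral, Bus: 88×64/212 = 26.56604
  Neutral, Rail: 88×67/212 = 27.81132
  Dissatisfied, Car: 70×81/212 = 26.74528
  Dissatisfied, Bus: 70×64/212 = 21.13208
  Dissatisfied, Rail: 70×67/212 = 22.12264
Contributions (O − E)²/E:
  (23 − 20.63208)²/20.63208 = 0.2718
  (12 − 16.30189)²/16.30189 = 1.1352
  (19 − 17.06604)²/17.06604 = 0.2192
  (23 − 33.62264)²/33.62264 = 3.3561
  (30 − 26.56604)²/26.56604 = 0.4439
  (35 − 27.81132)²/27.81132 = 1.8581
  (35 − 26.74528)²/26.74528 = 2.5478
  (22 − 21.13208)²/21.13208 = 0.0356
  (13 − 22.12264)²/22.12264 = 3.7619
χ² = 0.2718 + 1.1352 + 0.2192 + 3.3561 + 0.4439 + 1.8581 + 2.5478 + 0.0356 + 3.7619 = 13.630
df = (3−1)(3−1) = 4. Since 13.630 > 13.277, reject the null hypothesis of independence at α = 0.01.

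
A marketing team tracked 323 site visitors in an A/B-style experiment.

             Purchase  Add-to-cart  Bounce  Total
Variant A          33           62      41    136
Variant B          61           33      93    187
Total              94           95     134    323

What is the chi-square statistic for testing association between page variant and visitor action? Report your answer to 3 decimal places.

30.069

Grand total N = 323.
Expected counts (row total × column total / N):
  Variant A, Purchase: 136×94/323 = 39.5789
  Variant A, Add-to-cart: 136×95/323 = 40.0000
  Variant A, Bounce: 136×134/323 = 56.4211
  Variant B, Purchase: 187×94/323 = 54.4211
  Variant B, Add-to-cart: 187×95/323 = 55.0000
  Variant B, Bounce: 187×134/323 = 77.5789
Contributions (O − E)²/E:
  (33 − 39.5789)²/39.5789 = 1.0936
  (62 − 40.0000)²/40.0000 = 12.1000
  (41 − 56.4211)²/56.4211 = 4.2149
  (61 − 54.4211)²/54.4211 = 0.7953
  (33 − 55.0000)²/55.0000 = 8.8000
  (93 − 77.5789)²/77.5789 = 3.0654
χ² = 1.0936 + 12.1000 + 4.2149 + 0.7953 + 8.8000 + 3.0654 = 30.069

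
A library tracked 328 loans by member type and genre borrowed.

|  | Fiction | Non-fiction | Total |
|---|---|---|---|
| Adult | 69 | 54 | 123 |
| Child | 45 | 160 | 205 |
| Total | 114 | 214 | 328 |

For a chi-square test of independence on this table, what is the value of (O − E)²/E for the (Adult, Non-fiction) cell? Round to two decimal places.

8.59

Row total (Adult) = 123; column total (Non-fiction) = 214; N = 328.
Expected count E = 123 × 214 / 328 = 80.250.
Contribution = (O − E)²/E = (54 − 80.250)² / 80.250 = 8.59.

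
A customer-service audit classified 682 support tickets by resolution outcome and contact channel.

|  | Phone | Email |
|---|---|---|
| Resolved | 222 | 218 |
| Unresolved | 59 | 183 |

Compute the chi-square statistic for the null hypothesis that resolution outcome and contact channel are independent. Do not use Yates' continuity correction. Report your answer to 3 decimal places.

43.816

Row totals: 440, 242. Column totals: 281, 401. Grand total N = 682.
Expected counts (row total × column total / N):
  Resolved, Phone: 440×281/682 = 181.2903
  Resolved, Email: 440×401/682 = 258.7097
  Unresolved, Phone: 242×281/682 = 99.7097
  Unresolved, Email: 242×401/682 = 142.2903
Contributions (O − E)²/E:
  (222 − 181.2903)²/181.2903 = 9.1416
  (218 − 258.7097)²/258.7097 = 6.4059
  (59 − 99.7097)²/99.7097 = 16.6210
  (183 − 142.2903)²/142.2903 = 11.6472
χ² = 9.1416 + 6.4059 + 16.6210 + 11.6472 = 43.816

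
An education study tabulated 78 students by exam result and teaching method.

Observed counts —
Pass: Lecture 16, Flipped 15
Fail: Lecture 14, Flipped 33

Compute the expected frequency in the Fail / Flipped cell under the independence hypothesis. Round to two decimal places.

28.92

Row total (Fail) = 47; column total (Flipped) = 48; grand total N = 78.
Expected count = (row total × column total) / N = 47 × 48 / 78 = 28.92.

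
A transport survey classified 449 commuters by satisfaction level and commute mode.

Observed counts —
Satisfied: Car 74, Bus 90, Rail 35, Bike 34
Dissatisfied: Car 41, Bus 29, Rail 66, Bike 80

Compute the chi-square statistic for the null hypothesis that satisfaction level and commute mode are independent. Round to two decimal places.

Row totals: 233, 216. Column totals: 115, 119, 101, 114. Grand total N = 449.
Expected counts (row total × column total / N):
  Satisfied, Car: 233×115/449 = 59.677
  Satisfied, Bus: 233×119/449 = 61.753
  Satisfied, Rail: 233×101/449 = 52.412
  Satisfied, Bike: 233×114/449 = 59.158
  Dissatisfied, Car: 216×115/449 = 55.323
  Dissatisfied, Bus: 216×119/449 = 57.247
  Dissatisfied, Rail: 216×101/449 = 48.588
  Dissatisfied, Bike: 216×114/449 = 54.842
Contributions (O − E)²/E:
  (74 − 59.677)²/59.677 = 3.4376
  (90 − 61.753)²/61.753 = 12.9207
  (35 − 52.412)²/52.412 = 5.7845
  (34 − 59.158)²/59.158 = 10.6989
  (41 − 55.323)²/55.323 = 3.7082
  (29 − 57.247)²/57.247 = 13.9377
  (66 − 48.588)²/48.588 = 6.2398
  (80 − 54.842)²/54.842 = 11.5409
χ² = 3.4376 + 12.9207 + 5.7845 + 10.6989 + 3.7082 + 13.9377 + 6.2398 + 11.5409 = 68.27

68.27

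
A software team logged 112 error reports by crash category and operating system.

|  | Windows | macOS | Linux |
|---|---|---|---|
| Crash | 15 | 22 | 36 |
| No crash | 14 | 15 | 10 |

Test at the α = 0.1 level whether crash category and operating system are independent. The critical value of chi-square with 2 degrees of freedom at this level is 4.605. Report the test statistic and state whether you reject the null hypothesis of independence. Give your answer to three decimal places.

Row totals: 73, 39. Column totals: 29, 37, 46. Grand total N = 112.
Expected counts (row total × column total / N):
  Crash, Windows: 73×29/112 = 18.9018
  Crash, macOS: 73×37/112 = 24.1161
  Crash, Linux: 73×46/112 = 29.9821
  No crash, Windows: 39×29/112 = 10.0982
  No crash, macOS: 39×37/112 = 12.8839
  No crash, Linux: 39×46/112 = 16.0179
Contributions (O − E)²/E:
  (15 − 18.9018)²/18.9018 = 0.8054
  (22 − 24.1161)²/24.1161 = 0.1857
  (36 − 29.9821)²/29.9821 = 1.2079
  (14 − 10.0982)²/10.0982 = 1.5076
  (15 − 12.8839)²/12.8839 = 0.3476
  (10 − 16.0179)²/16.0179 = 2.2609
χ² = 0.8054 + 0.1857 + 1.2079 + 1.5076 + 0.3476 + 2.2609 = 6.315
df = (2−1)(3−1) = 2. Since 6.315 > 4.605, reject the null hypothesis of independence at α = 0.1.

6.315; reject H₀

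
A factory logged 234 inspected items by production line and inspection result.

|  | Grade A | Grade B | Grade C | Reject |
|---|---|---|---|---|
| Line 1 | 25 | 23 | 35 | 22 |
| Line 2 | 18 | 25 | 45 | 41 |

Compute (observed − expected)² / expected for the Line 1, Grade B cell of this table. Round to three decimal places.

Row total (Line 1) = 105; column total (Grade B) = 48; N = 234.
Expected count E = 105 × 48 / 234 = 21.53846.
Contribution = (O − E)²/E = (23 − 21.53846)² / 21.53846 = 0.099.

0.099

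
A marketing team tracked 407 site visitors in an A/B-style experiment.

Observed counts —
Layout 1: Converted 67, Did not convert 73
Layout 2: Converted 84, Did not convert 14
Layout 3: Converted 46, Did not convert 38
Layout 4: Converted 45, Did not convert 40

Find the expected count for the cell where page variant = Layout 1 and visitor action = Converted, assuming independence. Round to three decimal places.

83.243

Row total (Layout 1) = 140; column total (Converted) = 242; grand total N = 407.
Expected count = (row total × column total) / N = 140 × 242 / 407 = 83.243.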